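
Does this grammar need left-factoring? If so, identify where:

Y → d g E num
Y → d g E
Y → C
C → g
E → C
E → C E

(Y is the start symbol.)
Yes, Y has productions with common prefix 'd g E'; E has productions with common prefix 'C'

Left-factoring is needed when two productions for the same non-terminal
share a common prefix on the right-hand side.

Productions for Y:
  Y → d g E num
  Y → d g E
  Y → C
Productions for E:
  E → C
  E → C E

Found common prefix 'd g E' in productions for Y
Found common prefix 'C' in productions for E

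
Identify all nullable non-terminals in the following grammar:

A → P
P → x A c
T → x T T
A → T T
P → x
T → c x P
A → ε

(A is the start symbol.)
A non-terminal is nullable if it can derive ε (the empty string): either it has an ε-production, or it has a production whose right-hand side consists entirely of nullable non-terminals.

ε-productions: A → ε
So A is immediately nullable.
No further non-terminal can be added: every production for the remaining non-terminals contains a terminal or a non-nullable non-terminal.
Nullable = { 'A' }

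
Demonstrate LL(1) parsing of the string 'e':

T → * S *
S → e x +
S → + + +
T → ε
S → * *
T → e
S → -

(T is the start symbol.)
LL(1) parsing maintains a stack (initially the start symbol over $) and the input. At each step: if the stack top is a terminal, match it against the current input token; if it is a non-terminal N, replace it with the RHS of M[N, lookahead] (the unique production whose predict set contains the lookahead).

Stack is shown with the top on the left.

Stack  Input  Action
--------------------
T $    e $    output T → e
e $    e $    match 'e'
$      $      accept

The string is accepted.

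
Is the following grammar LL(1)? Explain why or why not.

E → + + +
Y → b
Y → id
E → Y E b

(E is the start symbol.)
A grammar is LL(1) if for each non-terminal N with multiple productions, the predict sets of those productions are pairwise disjoint, where PREDICT(N → α) = (FIRST(α) \ {ε}) ∪ (FOLLOW(N) if α ⇒* ε).

Relevant sets:
  FIRST(Y) = { 'b', 'id' }

For E:
  PREDICT(E → '+' '+' '+') = { '+' }
  PREDICT(E → Y E b) = { 'b', 'id' }
For Y:
  PREDICT(Y → b) = { 'b' }
  PREDICT(Y → id) = { 'id' }

All predict sets are disjoint. The grammar IS LL(1).

Answer: Yes, the grammar is LL(1).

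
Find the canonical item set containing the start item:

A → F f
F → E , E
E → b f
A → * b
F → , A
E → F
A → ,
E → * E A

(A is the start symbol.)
{ [A → . * b], [A → . ,], [A → . F f], [A' → . A], [E → . * E A], [E → . F], [E → . b f], [F → . , A], [F → . E , E] }

First, augment the grammar with A' → A
I₀ = CLOSURE({ [A' → . A] }):
  [A' → . A] has the dot before A: add [A → . F f], [A → . * b], [A → . ,]
  [A → . F f] has the dot before F: add [F → . E , E], [F → . , A]
  [F → . E , E] has the dot before E: add [E → . b f], [E → . F], [E → . * E A]
No further items can be added.

I₀ = { [A → . * b], [A → . ,], [A → . F f], [A' → . A], [E → . * E A], [E → . F], [E → . b f], [F → . , A], [F → . E , E] }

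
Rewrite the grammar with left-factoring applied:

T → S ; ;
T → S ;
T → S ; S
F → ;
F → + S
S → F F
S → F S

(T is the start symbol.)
T → S ; T'
T' → ;
T' → ε
T' → S
F → ;
F → + S
S → F S'
S' → F
S' → S

Left-factoring transforms A → αβ₁ | αβ₂ into A → αA' and A' → β₁ | β₂
(α is the longest common prefix among the alternatives). Repeat until
no nonterminal has two alternatives with a common prefix.

Round 1: T has alternatives sharing prefix 'S ;'. Introduce T': T → S ; T'
  Add: T' → ;
  Add: T' → ε
  Add: T' → S

Round 2: S has alternatives sharing prefix 'F'. Introduce S': S → F S'
  Add: S' → F
  Add: S' → S

No remaining common prefixes — done.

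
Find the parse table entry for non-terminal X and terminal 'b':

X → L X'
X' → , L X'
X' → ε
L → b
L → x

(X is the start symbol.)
X → L X'

To find M[X, 'b'], we find productions for X where 'b' is in the predict set (PREDICT(N → α) = (FIRST(α) \ {ε}) ∪ (FOLLOW(N) if α ⇒* ε)).

Relevant sets:
  FIRST(L) = { 'b', 'x' }

X → L X': PREDICT = { 'b', 'x' }
  'b' is in predict set, so this production goes in M[X, 'b']

M[X, 'b'] = X → L X'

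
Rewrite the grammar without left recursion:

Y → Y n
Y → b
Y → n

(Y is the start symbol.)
Y is directly left-recursive. The standard transformation for
  A → A α₁ | ... | A α_m | β₁ | ... | β_n
is
  A  → β₁ A' | ... | β_n A'
  A' → α₁ A' | ... | α_m A' | ε

Y → b becomes Y → b Y'
Y → n becomes Y → n Y'
Y → Y n becomes Y' → n Y'
Add Y' → ε

Resulting grammar:
Y → b Y'
Y → n Y'
Y' → n Y'
Y' → ε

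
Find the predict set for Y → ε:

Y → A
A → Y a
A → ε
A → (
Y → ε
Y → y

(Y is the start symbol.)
{ $, 'a' }

PREDICT(Y → ε) = (FIRST(RHS) \ {ε}) ∪ (FOLLOW(Y) if ε ∈ FIRST(RHS), i.e. RHS ⇒* ε)
The right-hand side is ε (FIRST(ε) = { ε }), so the predict set is FOLLOW(Y) = { $, 'a' }
PREDICT(Y → ε) = { $, 'a' }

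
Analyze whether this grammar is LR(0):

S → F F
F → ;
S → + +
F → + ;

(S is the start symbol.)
Yes, the grammar is LR(0)

A grammar is LR(0) if no state in the canonical LR(0) collection has:
  - both a shift item (dot before a terminal) and a complete item (shift-reduce conflict), or
  - two or more complete items (reduce-reduce conflict; the accept item [S' → S .] counts as a complete item here).

Augment with S' → S and build the canonical LR(0) collection (I0 = CLOSURE({[S' → . S]}), then GOTO on every symbol after a dot until no new states appear). It has 9 states:
  I0: { [F → . + ;], [F → . ;], [S → . + +], [S → . F F], [S' → . S] }  — shift
  I1: { [F → + . ;], [S → + . +] }  — shift
  I2: { [F → ; .] }  — reduce
  I3: { [F → . + ;], [F → . ;], [S → F . F] }  — shift
  I4: { [S' → S .] }  — accept
  I5: { [F → + . ;] }  — shift
  I6: { [S → F F .] }  — reduce
  I7: { [F → + ; .] }  — reduce
  I8: { [S → + + .] }  — reduce

Every state is either a pure shift/goto state or contains exactly one complete item and nothing to shift — no conflicts. The grammar is LR(0).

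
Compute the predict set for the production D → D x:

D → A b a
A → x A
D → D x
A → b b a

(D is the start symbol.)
{ 'b', 'x' }

PREDICT(D → D x) = (FIRST(RHS) \ {ε}) ∪ (FOLLOW(D) if ε ∈ FIRST(RHS), i.e. RHS ⇒* ε)
FIRST(D) = { 'b', 'x' }
FIRST(D x) = { 'b', 'x' }
ε ∉ FIRST(D x), so FOLLOW(D) is not added.
PREDICT(D → D x) = { 'b', 'x' }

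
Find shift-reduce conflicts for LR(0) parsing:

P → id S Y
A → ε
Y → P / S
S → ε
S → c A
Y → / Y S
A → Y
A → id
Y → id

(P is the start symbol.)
Yes — I2: [S → .] vs [S → . c A]; I4: [A → .] vs [A → . id]; I9: [A → id .] vs [S → . c A]; I10: [S → .] vs [S → . c A]; I12: [S → .] vs [S → . c A]; I13: [S → .] vs [S → . c A]

A shift-reduce conflict occurs when an LR(0) state has both:
  - a complete (reduce) item [A → α .] (dot at the end), and
  - a shift item [B → β . c γ] (dot before a terminal).

Augment with P' → P and build the canonical LR(0) collection (I0 = CLOSURE({[P' → . P]}), then GOTO on every symbol after a dot until no new states appear). It has 16 states:
  I0: { [P → . id S Y], [P' → . P] }  — shift
  I1: { [P' → P .] }  — accept
  I2: { [P → id . S Y], [S → . c A], [S → .] }  — shift, reduce
  I3: { [P → . id S Y], [P → id S . Y], [Y → . / Y S], [Y → . P / S], [Y → . id] }  — shift
  I4: { [A → . Y], [A → . id], [A → .], [P → . id S Y], [S → c . A], [Y → . / Y S], [Y → . P / S], [Y → . id] }  — shift, reduce
  I5: { [P → . id S Y], [Y → . / Y S], [Y → . P / S], [Y → . id], [Y → / . Y S] }  — shift
  I6: { [S → c A .] }  — reduce
  I7: { [Y → P . / S] }  — shift
  I8: { [A → Y .] }  — reduce
  I9: { [A → id .], [P → id . S Y], [S → . c A], [S → .], [Y → id .] }  — shift, 3 reduces
  I10: { [S → . c A], [S → .], [Y → P / . S] }  — shift, reduce
  I11: { [Y → P / S .] }  — reduce
  I12: { [S → . c A], [S → .], [Y → / Y . S] }  — shift, reduce
  I13: { [P → id . S Y], [S → . c A], [S → .], [Y → id .] }  — shift, 2 reduces
  I14: { [Y → / Y S .] }  — reduce
  I15: { [P → id S Y .] }  — reduce

I2 contains reduce item [S → .] and shift item [S → . c A] — shift-reduce conflict.
I4 contains reduce item [A → .] and shift items [A → . id], [P → . id S Y], [Y → . / Y S], [Y → . id] — shift-reduce conflict.
I9 contains reduce items [A → id .], [S → .], [Y → id .] and shift item [S → . c A] — shift-reduce conflict.
I10 contains reduce item [S → .] and shift item [S → . c A] — shift-reduce conflict.
I12 contains reduce item [S → .] and shift item [S → . c A] — shift-reduce conflict.
I13 contains reduce items [S → .], [Y → id .] and shift item [S → . c A] — shift-reduce conflict.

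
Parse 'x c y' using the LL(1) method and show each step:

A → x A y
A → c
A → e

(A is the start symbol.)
LL(1) parsing maintains a stack (initially the start symbol over $) and the input. At each step: if the stack top is a terminal, match it against the current input token; if it is a non-terminal N, replace it with the RHS of M[N, lookahead] (the unique production whose predict set contains the lookahead).

Stack is shown with the top on the left.

Stack    Input    Action
------------------------
A $      x c y $  output A → x A y
x A y $  x c y $  match 'x'
A y $    c y $    output A → c
c y $    c y $    match 'c'
y $      y $      match 'y'
$        $        accept

The string is accepted.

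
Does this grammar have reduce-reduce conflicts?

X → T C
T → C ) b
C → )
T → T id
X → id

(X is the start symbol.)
No reduce-reduce conflicts

A reduce-reduce conflict occurs when an LR(0) state has two complete items [A → α .] and [B → β .] — both call for a reduction, and with no lookahead the parser cannot choose between them.

Augment with X' → X and build the canonical LR(0) collection (I0 = CLOSURE({[X' → . X]}), then GOTO on every symbol after a dot until no new states appear). It has 10 states:
  I0: { [C → . )], [T → . C ) b], [T → . T id], [X → . T C], [X → . id], [X' → . X] }  — shift
  I1: { [C → ) .] }  — reduce
  I2: { [T → C . ) b] }  — shift
  I3: { [C → . )], [T → T . id], [X → T . C] }  — shift
  I4: { [X' → X .] }  — accept
  I5: { [X → id .] }  — reduce
  I6: { [X → T C .] }  — reduce
  I7: { [T → T id .] }  — reduce
  I8: { [T → C ) . b] }  — shift
  I9: { [T → C ) b .] }  — reduce

No state contains more than one complete item.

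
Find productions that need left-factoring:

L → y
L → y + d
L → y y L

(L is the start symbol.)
Left-factoring is needed when two productions for the same non-terminal
share a common prefix on the right-hand side.

Productions for L:
  L → y
  L → y + d
  L → y y L

Found common prefix 'y' in productions for L

Answer: Yes, L has productions with common prefix 'y'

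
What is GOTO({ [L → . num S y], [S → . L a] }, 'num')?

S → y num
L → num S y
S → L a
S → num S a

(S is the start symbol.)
GOTO(I, 'num') = CLOSURE({ [A → αX.β] : [A → α.Xβ] ∈ I, X = 'num' })

Items with dot before 'num', with the dot advanced:
  [L → . num S y] → [L → num . S y]
Closure of the advanced items:
  [L → num . S y] has the dot before S: add [S → . y num], [S → . L a], [S → . num S a]
  [S → . L a] has the dot before L: add [L → . num S y]

GOTO = { [L → . num S y], [L → num . S y], [S → . L a], [S → . num S a], [S → . y num] }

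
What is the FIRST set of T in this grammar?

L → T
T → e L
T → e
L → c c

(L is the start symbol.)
{ 'e' }

To compute FIRST(T), examine every production with T on the left-hand side, reading each right-hand side left to right until a non-nullable symbol is reached.

From T → e L:
  - e is a terminal: add 'e' and stop
From T → e:
  - e is a terminal: add 'e' and stop

Collecting: FIRST(T) = { 'e' }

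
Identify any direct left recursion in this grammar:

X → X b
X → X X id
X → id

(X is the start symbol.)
X → X b: LEFT RECURSIVE (starts with X)
X → X X id: LEFT RECURSIVE (starts with X)
X → id: starts with id

The grammar has direct left recursion on: X.

Answer: Yes, X is left-recursive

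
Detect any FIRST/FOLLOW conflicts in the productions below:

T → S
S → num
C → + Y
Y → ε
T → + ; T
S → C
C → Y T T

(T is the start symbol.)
Nullable non-terminals: Y.
Y has a nullable alternative but only one production, so nothing to check.

C, S, T have no nullable alternative, so no FIRST/FOLLOW check is needed there.

No FIRST/FOLLOW conflicts found.

Answer: No FIRST/FOLLOW conflicts.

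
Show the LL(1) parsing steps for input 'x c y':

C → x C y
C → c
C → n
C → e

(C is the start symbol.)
LL(1) parsing maintains a stack (initially the start symbol over $) and the input. At each step: if the stack top is a terminal, match it against the current input token; if it is a non-terminal N, replace it with the RHS of M[N, lookahead] (the unique production whose predict set contains the lookahead).

Stack is shown with the top on the left.

Stack    Input    Action
------------------------
C $      x c y $  output C → x C y
x C y $  x c y $  match 'x'
C y $    c y $    output C → c
c y $    c y $    match 'c'
y $      y $      match 'y'
$        $        accept

The string is accepted.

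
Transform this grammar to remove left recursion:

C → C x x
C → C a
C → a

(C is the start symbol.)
C → a C'
C' → x x C'
C' → a C'
C' → ε

C is directly left-recursive. The standard transformation for
  A → A α₁ | ... | A α_m | β₁ | ... | β_n
is
  A  → β₁ A' | ... | β_n A'
  A' → α₁ A' | ... | α_m A' | ε

C → a becomes C → a C'
C → C x x becomes C' → x x C'
C → C a becomes C' → a C'
Add C' → ε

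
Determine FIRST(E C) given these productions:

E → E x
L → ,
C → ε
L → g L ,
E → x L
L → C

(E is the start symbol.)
{ 'x' }

FIRST sets of the non-terminals involved (from the grammar, by fixed-point iteration):
  FIRST(E) = { 'x' }

To compute FIRST(E C), process the symbols left to right:
Symbol E is a non-terminal. Add FIRST(E) \ {ε} = { 'x' }
E is not nullable (ε ∉ FIRST(E)), so stop here.
FIRST(E C) = { 'x' }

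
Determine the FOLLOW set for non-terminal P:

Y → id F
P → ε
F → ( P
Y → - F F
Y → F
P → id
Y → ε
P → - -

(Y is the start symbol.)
To compute FOLLOW(P), find every occurrence of P on a right-hand side N → α P β: add FIRST(β) \ {ε}, and if β is empty or nullable also add FOLLOW(N). Iterate to a fixed point.

In F → ( P: P is at the end, add FOLLOW(F)

The FOLLOW sets referred to above (computed the same way, to a fixed point):
  FOLLOW(F) = { $, '(' }

Taking the union: FOLLOW(P) = { $, '(' }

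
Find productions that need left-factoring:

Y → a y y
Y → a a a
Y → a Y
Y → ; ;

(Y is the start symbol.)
Yes, Y has productions with common prefix 'a'

Left-factoring is needed when two productions for the same non-terminal
share a common prefix on the right-hand side.

Productions for Y:
  Y → a y y
  Y → a a a
  Y → a Y
  Y → ; ;

Found common prefix 'a' in productions for Y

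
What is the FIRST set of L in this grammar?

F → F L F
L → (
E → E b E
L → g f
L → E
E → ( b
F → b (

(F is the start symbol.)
FIRST sets of the other non-terminals involved (by the same procedure, iterated to a fixed point):
  FIRST(E) = { '(' }

From L → (:
  - '(' is a terminal: add '(' and stop
From L → g f:
  - g is a terminal: add 'g' and stop
From L → E:
  - E is a non-terminal: add FIRST(E) \ {ε} = { '(' }
    E is not nullable, so stop

Collecting: FIRST(L) = { '(', 'g' }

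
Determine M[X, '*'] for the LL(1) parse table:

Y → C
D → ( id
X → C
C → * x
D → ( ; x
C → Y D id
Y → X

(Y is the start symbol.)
X → C

To find M[X, '*'], we find productions for X where '*' is in the predict set (PREDICT(N → α) = (FIRST(α) \ {ε}) ∪ (FOLLOW(N) if α ⇒* ε)).

Relevant sets:
  FIRST(C) = { '*' }

X → C: PREDICT = { '*' }
  '*' is in predict set, so this production goes in M[X, '*']

M[X, '*'] = X → C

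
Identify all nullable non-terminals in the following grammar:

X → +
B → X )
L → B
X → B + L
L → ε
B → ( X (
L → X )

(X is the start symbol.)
A non-terminal is nullable if it can derive ε (the empty string): either it has an ε-production, or it has a production whose right-hand side consists entirely of nullable non-terminals.

ε-productions: L → ε
So L is immediately nullable.
No further non-terminal can be added: every production for the remaining non-terminals contains a terminal or a non-nullable non-terminal.
Nullable = { 'L' }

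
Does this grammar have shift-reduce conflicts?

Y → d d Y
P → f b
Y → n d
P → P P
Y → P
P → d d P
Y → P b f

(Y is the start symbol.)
Yes — I1: [Y → P .] vs [P → . d d P]; I9: [P → d d P .] vs [P → . d d P]; I11: [P → P P .] vs [P → . d d P]; I15: [P → d d P .] vs [P → . d d P]

A shift-reduce conflict occurs when an LR(0) state has both:
  - a complete (reduce) item [A → α .] (dot at the end), and
  - a shift item [B → β . c γ] (dot before a terminal).

Augment with Y' → Y and build the canonical LR(0) collection (I0 = CLOSURE({[Y' → . Y]}), then GOTO on every symbol after a dot until no new states appear). It has 17 states:
  I0: { [P → . P P], [P → . d d P], [P → . f b], [Y → . P b f], [Y → . P], [Y → . d d Y], [Y → . n d], [Y' → . Y] }  — shift
  I1: { [P → . P P], [P → . d d P], [P → . f b], [P → P . P], [Y → P . b f], [Y → P .] }  — shift, reduce
  I2: { [Y' → Y .] }  — accept
  I3: { [P → d . d P], [Y → d . d Y] }  — shift
  I4: { [P → f . b] }  — shift
  I5: { [Y → n . d] }  — shift
  I6: { [Y → n d .] }  — reduce
  I7: { [P → f b .] }  — reduce
  I8: { [P → . P P], [P → . d d P], [P → . f b], [P → d d . P], [Y → . P b f], [Y → . P], [Y → . d d Y], [Y → . n d], [Y → d d . Y] }  — shift
  I9: { [P → . P P], [P → . d d P], [P → . f b], [P → P . P], [P → d d P .], [Y → P . b f], [Y → P .] }  — shift, 2 reduces
  I10: { [Y → d d Y .] }  — reduce
  I11: { [P → . P P], [P → . d d P], [P → . f b], [P → P . P], [P → P P .] }  — shift, reduce
  I12: { [Y → P b . f] }  — shift
  I13: { [P → d . d P] }  — shift
  I14: { [P → . P P], [P → . d d P], [P → . f b], [P → d d . P] }  — shift
  I15: { [P → . P P], [P → . d d P], [P → . f b], [P → P . P], [P → d d P .] }  — shift, reduce
  I16: { [Y → P b f .] }  — reduce

I1 contains reduce item [Y → P .] and shift items [P → . d d P], [P → . f b], [Y → P . b f] — shift-reduce conflict.
I9 contains reduce items [P → d d P .], [Y → P .] and shift items [P → . d d P], [P → . f b], [Y → P . b f] — shift-reduce conflict.
I11 contains reduce item [P → P P .] and shift items [P → . d d P], [P → . f b] — shift-reduce conflict.
I15 contains reduce item [P → d d P .] and shift items [P → . d d P], [P → . f b] — shift-reduce conflict.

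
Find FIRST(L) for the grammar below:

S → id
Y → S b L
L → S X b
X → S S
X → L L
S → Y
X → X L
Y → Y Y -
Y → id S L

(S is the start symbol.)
To compute FIRST(L), examine every production with L on the left-hand side, reading each right-hand side left to right until a non-nullable symbol is reached.

FIRST sets of the other non-terminals involved (by the same procedure, iterated to a fixed point):
  FIRST(S) = { 'id' }

From L → S X b:
  - S is a non-terminal: add FIRST(S) \ {ε} = { 'id' }
    S is not nullable, so stop

Collecting: FIRST(L) = { 'id' }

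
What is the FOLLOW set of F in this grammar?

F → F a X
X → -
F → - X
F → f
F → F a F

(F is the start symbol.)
To compute FOLLOW(F), find every occurrence of F on a right-hand side N → α F β: add FIRST(β) \ {ε}, and if β is empty or nullable also add FOLLOW(N). Iterate to a fixed point.

F is the start symbol, so $ ∈ FOLLOW(F).
In F → F a X: F is followed by a X, add FIRST(a X) \ {ε} = { 'a' }
In F → F a F: F is followed by a F, add FIRST(a F) \ {ε} = { 'a' }
In F → F a F: F is at the end; this adds FOLLOW(F) to itself — nothing new

Taking the union: FOLLOW(F) = { $, 'a' }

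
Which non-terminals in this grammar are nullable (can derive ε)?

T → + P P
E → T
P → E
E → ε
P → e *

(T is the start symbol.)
ε-productions: E → ε
So E is immediately nullable.
P → E: every symbol on the right is nullable, so P is nullable too.
No further non-terminal can be added: every production for the remaining non-terminals contains a terminal or a non-nullable non-terminal.
Nullable = { 'E', 'P' }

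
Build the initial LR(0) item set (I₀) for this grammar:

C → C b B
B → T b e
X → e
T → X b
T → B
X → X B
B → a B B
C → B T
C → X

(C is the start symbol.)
{ [B → . T b e], [B → . a B B], [C → . B T], [C → . C b B], [C → . X], [C' → . C], [T → . B], [T → . X b], [X → . X B], [X → . e] }

First, augment the grammar with C' → C
I₀ = CLOSURE({ [C' → . C] }):
  [C' → . C] has the dot before C: add [C → . C b B], [C → . B T], [C → . X]
  [C → . B T] has the dot before B: add [B → . T b e], [B → . a B B]
  [C → . X] has the dot before X: add [X → . e], [X → . X B]
  [B → . T b e] has the dot before T: add [T → . X b], [T → . B]
No further items can be added.

I₀ = { [B → . T b e], [B → . a B B], [C → . B T], [C → . C b B], [C → . X], [C' → . C], [T → . B], [T → . X b], [X → . X B], [X → . e] }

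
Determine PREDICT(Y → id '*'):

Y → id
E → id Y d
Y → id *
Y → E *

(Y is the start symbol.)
{ 'id' }

PREDICT(Y → id '*') = (FIRST(RHS) \ {ε}) ∪ (FOLLOW(Y) if ε ∈ FIRST(RHS), i.e. RHS ⇒* ε)
FIRST(id '*') = { 'id' }
ε ∉ FIRST(id '*'), so FOLLOW(Y) is not added.
PREDICT(Y → id '*') = { 'id' }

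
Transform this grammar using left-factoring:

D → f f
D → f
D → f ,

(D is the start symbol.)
Left-factoring transforms A → αβ₁ | αβ₂ into A → αA' and A' → β₁ | β₂
(α is the longest common prefix among the alternatives). Repeat until
no nonterminal has two alternatives with a common prefix.

Round 1: D has alternatives sharing prefix 'f'. Introduce D': D → f D'
  Add: D' → f
  Add: D' → ε
  Add: D' → ,

No remaining common prefixes — done.

Resulting grammar:
D → f D'
D' → f
D' → ε
D' → ,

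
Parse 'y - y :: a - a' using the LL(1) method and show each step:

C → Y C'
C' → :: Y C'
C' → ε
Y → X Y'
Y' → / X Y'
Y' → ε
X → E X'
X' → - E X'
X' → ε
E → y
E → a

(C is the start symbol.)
LL(1) parsing maintains a stack (initially the start symbol over $) and the input. At each step: if the stack top is a terminal, match it against the current input token; if it is a non-terminal N, replace it with the RHS of M[N, lookahead] (the unique production whose predict set contains the lookahead).

Stack is shown with the top on the left.

Stack           Input             Action
----------------------------------------
C $             y - y :: a - a $  output C → Y C'
Y C' $          y - y :: a - a $  output Y → X Y'
X Y' C' $       y - y :: a - a $  output X → E X'
E X' Y' C' $    y - y :: a - a $  output E → y
y X' Y' C' $    y - y :: a - a $  match 'y'
X' Y' C' $      - y :: a - a $    output X' → - E X'
- E X' Y' C' $  - y :: a - a $    match '-'
E X' Y' C' $    y :: a - a $      output E → y
y X' Y' C' $    y :: a - a $      match 'y'
X' Y' C' $      :: a - a $        output X' → ε
Y' C' $         :: a - a $        output Y' → ε
C' $            :: a - a $        output C' → :: Y C'
:: Y C' $       :: a - a $        match '::'
Y C' $          a - a $           output Y → X Y'
X Y' C' $       a - a $           output X → E X'
E X' Y' C' $    a - a $           output E → a
a X' Y' C' $    a - a $           match 'a'
X' Y' C' $      - a $             output X' → - E X'
- E X' Y' C' $  - a $             match '-'
E X' Y' C' $    a $               output E → a
a X' Y' C' $    a $               match 'a'
X' Y' C' $      $                 output X' → ε
Y' C' $         $                 output Y' → ε
C' $            $                 output C' → ε
$               $                 accept

The string is accepted.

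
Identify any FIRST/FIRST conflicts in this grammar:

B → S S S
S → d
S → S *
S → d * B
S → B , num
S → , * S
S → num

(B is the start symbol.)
FIRST sets of the non-terminals at (or reachable through a nullable prefix from) the front of some alternative:
  FIRST(S) = { ',', 'd', 'num' }
  FIRST(B) = { ',', 'd', 'num' }

Productions for S:
  S → d: FIRST = { 'd' }
  S → S *: FIRST = { ',', 'd', 'num' }
  S → d * B: FIRST = { 'd' }
  S → B , num: FIRST = { ',', 'd', 'num' }
  S → , * S: FIRST = { ',' }
  S → num: FIRST = { 'num' }
B has only one production, so no FIRST/FIRST conflict is possible there.

Conflict for S: S → d and S → S *
  Overlap: { 'd' }
Conflict for S: S → d and S → d * B
  Overlap: { 'd' }
Conflict for S: S → d and S → B , num
  Overlap: { 'd' }
Conflict for S: S → S * and S → d * B
  Overlap: { 'd' }
Conflict for S: S → S * and S → B , num
  Overlap: { ',', 'd', 'num' }
Conflict for S: S → S * and S → , * S
  Overlap: { ',' }
Conflict for S: S → S * and S → num
  Overlap: { 'num' }
Conflict for S: S → d * B and S → B , num
  Overlap: { 'd' }
Conflict for S: S → B , num and S → , * S
  Overlap: { ',' }
Conflict for S: S → B , num and S → num
  Overlap: { 'num' }

Answer: Yes. S → d / S → S '*' on { 'd' }; S → d / S → d '*' B on { 'd' }; S → d / S → B ',' num on { 'd' }; S → S '*' / S → d '*' B on { 'd' }; S → S '*' / S → B ',' num on { ',', 'd', 'num' }; S → S '*' / S → ',' '*' S on { ',' }; S → S '*' / S → num on { 'num' }; S → d '*' B / S → B ',' num on { 'd' }; S → B ',' num / S → ',' '*' S on { ',' }; S → B ',' num / S → num on { 'num' }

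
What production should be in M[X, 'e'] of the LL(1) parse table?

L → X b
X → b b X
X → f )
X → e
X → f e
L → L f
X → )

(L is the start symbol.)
X → e

To find M[X, 'e'], we find productions for X where 'e' is in the predict set (PREDICT(N → α) = (FIRST(α) \ {ε}) ∪ (FOLLOW(N) if α ⇒* ε)).

X → b b X: PREDICT = { 'b' }
X → f ): PREDICT = { 'f' }
X → e: PREDICT = { 'e' }
  'e' is in predict set, so this production goes in M[X, 'e']
X → f e: PREDICT = { 'f' }
X → ): PREDICT = { ')' }

M[X, 'e'] = X → e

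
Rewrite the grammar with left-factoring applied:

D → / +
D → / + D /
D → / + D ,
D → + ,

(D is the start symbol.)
Left-factoring transforms A → αβ₁ | αβ₂ into A → αA' and A' → β₁ | β₂
(α is the longest common prefix among the alternatives). Repeat until
no nonterminal has two alternatives with a common prefix.

Round 1: D has alternatives sharing prefix '/ +'. Introduce D': D → / + D'
  Add: D' → ε
  Add: D' → D /
  Add: D' → D ,

Round 2: D' has alternatives sharing prefix 'D'. Introduce D'': D' → D D''
  Add: D'' → /
  Add: D'' → ,

No remaining common prefixes — done.

Resulting grammar:
D → / + D'
D' → ε
D' → D D''
D'' → /
D'' → ,
D → + ,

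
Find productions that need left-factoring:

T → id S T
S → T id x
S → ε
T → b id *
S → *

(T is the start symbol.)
No, left-factoring is not needed

Left-factoring is needed when two productions for the same non-terminal
share a common prefix on the right-hand side.

Productions for T:
  T → id S T
  T → b id *
Productions for S:
  S → T id x
  S → ε
  S → *

No common prefixes found.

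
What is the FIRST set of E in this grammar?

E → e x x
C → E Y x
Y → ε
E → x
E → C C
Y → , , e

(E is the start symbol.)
FIRST sets of the other non-terminals involved (by the same procedure, iterated to a fixed point):
  FIRST(C) = { 'e', 'x' }

From E → e x x:
  - e is a terminal: add 'e' and stop
From E → x:
  - x is a terminal: add 'x' and stop
From E → C C:
  - C is a non-terminal: add FIRST(C) \ {ε} = { 'e', 'x' }
    C is not nullable, so stop

Collecting: FIRST(E) = { 'e', 'x' }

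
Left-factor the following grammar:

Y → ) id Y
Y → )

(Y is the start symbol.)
Y → ) Y'
Y' → id Y
Y' → ε

Left-factoring transforms A → αβ₁ | αβ₂ into A → αA' and A' → β₁ | β₂
(α is the longest common prefix among the alternatives). Repeat until
no nonterminal has two alternatives with a common prefix.

Round 1: Y has alternatives sharing prefix ')'. Introduce Y': Y → ) Y'
  Add: Y' → id Y
  Add: Y' → ε

No remaining common prefixes — done.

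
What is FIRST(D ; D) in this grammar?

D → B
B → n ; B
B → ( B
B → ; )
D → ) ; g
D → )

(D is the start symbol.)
{ '(', ')', ';', 'n' }

FIRST sets of the non-terminals involved (from the grammar, by fixed-point iteration):
  FIRST(D) = { '(', ')', ';', 'n' }

To compute FIRST(D ; D), process the symbols left to right:
Symbol D is a non-terminal. Add FIRST(D) \ {ε} = { '(', ')', ';', 'n' }
D is not nullable (ε ∉ FIRST(D)), so stop here.
FIRST(D ; D) = { '(', ')', ';', 'n' }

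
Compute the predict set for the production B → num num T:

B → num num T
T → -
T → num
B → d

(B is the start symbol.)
{ 'num' }

PREDICT(B → num num T) = (FIRST(RHS) \ {ε}) ∪ (FOLLOW(B) if ε ∈ FIRST(RHS), i.e. RHS ⇒* ε)
FIRST(num num T) = { 'num' }
ε ∉ FIRST(num num T), so FOLLOW(B) is not added.
PREDICT(B → num num T) = { 'num' }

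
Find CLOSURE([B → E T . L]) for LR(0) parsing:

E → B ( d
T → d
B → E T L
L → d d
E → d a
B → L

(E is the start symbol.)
{ [B → E T . L], [L → . d d] }

To compute CLOSURE, for each item [A → α.Bβ] where B is a non-terminal, add [B → .γ] for all productions B → γ; repeat for the newly added items until nothing changes.

Start with: [B → E T . L]
  [B → E T . L] has the dot before L: add [L → . d d]
No further items can be added.

CLOSURE = { [B → E T . L], [L → . d d] }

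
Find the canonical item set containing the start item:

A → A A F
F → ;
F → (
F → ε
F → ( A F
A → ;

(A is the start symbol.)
First, augment the grammar with A' → A
I₀ = CLOSURE({ [A' → . A] }):
  [A' → . A] has the dot before A: add [A → . A A F], [A → . ;]
No further items can be added.

I₀ = { [A → . ;], [A → . A A F], [A' → . A] }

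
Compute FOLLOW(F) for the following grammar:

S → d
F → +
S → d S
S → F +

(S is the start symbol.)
To compute FOLLOW(F), find every occurrence of F on a right-hand side N → α F β: add FIRST(β) \ {ε}, and if β is empty or nullable also add FOLLOW(N). Iterate to a fixed point.

In S → F +: F is followed by '+', add FIRST('+') \ {ε} = { '+' }

Taking the union: FOLLOW(F) = { '+' }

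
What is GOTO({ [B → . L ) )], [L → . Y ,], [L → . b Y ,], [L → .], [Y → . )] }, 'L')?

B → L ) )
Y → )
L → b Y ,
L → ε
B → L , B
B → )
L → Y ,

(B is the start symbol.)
{ [B → L . ) )] }

GOTO(I, 'L') = CLOSURE({ [A → αX.β] : [A → α.Xβ] ∈ I, X = 'L' })

Items with dot before 'L', with the dot advanced:
  [B → . L ) )] → [B → L . ) )]
Closure adds nothing (no advanced item has the dot before a non-terminal).

GOTO = { [B → L . ) )] }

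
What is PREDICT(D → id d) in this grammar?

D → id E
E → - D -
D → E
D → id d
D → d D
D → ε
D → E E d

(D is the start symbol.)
PREDICT(D → id d) = (FIRST(RHS) \ {ε}) ∪ (FOLLOW(D) if ε ∈ FIRST(RHS), i.e. RHS ⇒* ε)
FIRST(id d) = { 'id' }
ε ∉ FIRST(id d), so FOLLOW(D) is not added.
PREDICT(D → id d) = { 'id' }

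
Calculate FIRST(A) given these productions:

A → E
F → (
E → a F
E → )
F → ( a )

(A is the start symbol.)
To compute FIRST(A), examine every production with A on the left-hand side, reading each right-hand side left to right until a non-nullable symbol is reached.

FIRST sets of the other non-terminals involved (by the same procedure, iterated to a fixed point):
  FIRST(E) = { ')', 'a' }

From A → E:
  - E is a non-terminal: add FIRST(E) \ {ε} = { ')', 'a' }
    E is not nullable, so stop

Collecting: FIRST(A) = { ')', 'a' }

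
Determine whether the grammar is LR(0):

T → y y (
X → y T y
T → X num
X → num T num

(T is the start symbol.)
Augment with T' → T and build the canonical LR(0) collection (I0 = CLOSURE({[T' → . T]}), then GOTO on every symbol after a dot until no new states appear). It has 12 states:
  I0: { [T → . X num], [T → . y y (], [T' → . T], [X → . num T num], [X → . y T y] }  — shift
  I1: { [T' → T .] }  — accept
  I2: { [T → X . num] }  — shift
  I3: { [T → . X num], [T → . y y (], [X → . num T num], [X → . y T y], [X → num . T num] }  — shift
  I4: { [T → . X num], [T → . y y (], [T → y . y (], [X → . num T num], [X → . y T y], [X → y . T y] }  — shift
  I5: { [X → y T . y] }  — shift
  I6: { [T → . X num], [T → . y y (], [T → y . y (], [T → y y . (], [X → . num T num], [X → . y T y], [X → y . T y] }  — shift
  I7: { [T → y y ( .] }  — reduce
  I8: { [X → y T y .] }  — reduce
  I9: { [X → num T . num] }  — shift
  I10: { [X → num T num .] }  — reduce
  I11: { [T → X num .] }  — reduce

Every state is either a pure shift/goto state or contains exactly one complete item and nothing to shift — no conflicts. The grammar is LR(0).

Answer: Yes, the grammar is LR(0)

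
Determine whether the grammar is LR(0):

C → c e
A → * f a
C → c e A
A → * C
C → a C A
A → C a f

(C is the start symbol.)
A grammar is LR(0) if no state in the canonical LR(0) collection has:
  - both a shift item (dot before a terminal) and a complete item (shift-reduce conflict), or
  - two or more complete items (reduce-reduce conflict; the accept item [C' → C .] counts as a complete item here).

Augment with C' → C and build the canonical LR(0) collection (I0 = CLOSURE({[C' → . C]}), then GOTO on every symbol after a dot until no new states appear). It has 15 states:
  I0: { [C → . a C A], [C → . c e A], [C → . c e], [C' → . C] }  — shift
  I1: { [C' → C .] }  — accept
  I2: { [C → . a C A], [C → . c e A], [C → . c e], [C → a . C A] }  — shift
  I3: { [C → c . e A], [C → c . e] }  — shift
  I4: { [A → . * C], [A → . * f a], [A → . C a f], [C → . a C A], [C → . c e A], [C → . c e], [C → c e . A], [C → c e .] }  — shift, reduce
  I5: { [A → * . C], [A → * . f a], [C → . a C A], [C → . c e A], [C → . c e] }  — shift
  I6: { [C → c e A .] }  — reduce
  I7: { [A → C . a f] }  — shift
  I8: { [A → C a . f] }  — shift
  I9: { [A → C a f .] }  — reduce
  I10: { [A → * C .] }  — reduce
  I11: { [A → * f . a] }  — shift
  I12: { [A → * f a .] }  — reduce
  I13: { [A → . * C], [A → . * f a], [A → . C a f], [C → . a C A], [C → . c e A], [C → . c e], [C → a C . A] }  — shift
  I14: { [C → a C A .] }  — reduce

Conflict in state I4:
  Shift-reduce conflict between [C → c e .] and [A → . * C]
So the grammar is NOT LR(0).

Answer: No. Shift-reduce conflict between [C → c e .] and [A → . * C]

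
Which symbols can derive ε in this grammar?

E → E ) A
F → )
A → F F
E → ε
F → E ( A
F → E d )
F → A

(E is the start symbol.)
{ 'E' }

A non-terminal is nullable if it can derive ε (the empty string): either it has an ε-production, or it has a production whose right-hand side consists entirely of nullable non-terminals.

ε-productions: E → ε
So E is immediately nullable.
No further non-terminal can be added: every production for the remaining non-terminals contains a terminal or a non-nullable non-terminal.
Nullable = { 'E' }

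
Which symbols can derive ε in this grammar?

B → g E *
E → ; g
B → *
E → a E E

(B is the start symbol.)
None

There are no ε-productions, so no non-terminal can derive ε.
No non-terminals are nullable.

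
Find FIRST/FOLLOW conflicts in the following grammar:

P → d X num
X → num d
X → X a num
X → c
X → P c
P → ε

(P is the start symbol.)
Nullable non-terminals: P.

P: nullable alternative(s) P → ε; FOLLOW(P) = { $, 'c' }
  P → d X num: FIRST \ {ε} = { 'd' } — disjoint from FOLLOW(P)
  P → ε: FIRST \ {ε} = { } — this is the only nullable alternative, skip

X has no nullable alternative, so no FIRST/FOLLOW check is needed there.

No FIRST/FOLLOW conflicts found.

Answer: No FIRST/FOLLOW conflicts.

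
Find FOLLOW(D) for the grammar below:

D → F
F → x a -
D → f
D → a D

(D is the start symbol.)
To compute FOLLOW(D), find every occurrence of D on a right-hand side N → α D β: add FIRST(β) \ {ε}, and if β is empty or nullable also add FOLLOW(N). Iterate to a fixed point.

D is the start symbol, so $ ∈ FOLLOW(D).
In D → a D: D is at the end; this adds FOLLOW(D) to itself — nothing new

Taking the union: FOLLOW(D) = { $ }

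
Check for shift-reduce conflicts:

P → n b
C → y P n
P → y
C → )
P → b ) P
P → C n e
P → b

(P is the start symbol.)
A shift-reduce conflict occurs when an LR(0) state has both:
  - a complete (reduce) item [A → α .] (dot at the end), and
  - a shift item [B → β . c γ] (dot before a terminal).

Augment with P' → P and build the canonical LR(0) collection (I0 = CLOSURE({[P' → . P]}), then GOTO on every symbol after a dot until no new states appear). It has 14 states:
  I0: { [C → . )], [C → . y P n], [P → . C n e], [P → . b ) P], [P → . b], [P → . n b], [P → . y], [P' → . P] }  — shift
  I1: { [C → ) .] }  — reduce
  I2: { [P → C . n e] }  — shift
  I3: { [P' → P .] }  — accept
  I4: { [P → b . ) P], [P → b .] }  — shift, reduce
  I5: { [P → n . b] }  — shift
  I6: { [C → . )], [C → . y P n], [C → y . P n], [P → . C n e], [P → . b ) P], [P → . b], [P → . n b], [P → . y], [P → y .] }  — shift, reduce
  I7: { [C → y P . n] }  — shift
  I8: { [C → y P n .] }  — reduce
  I9: { [P → n b .] }  — reduce
  I10: { [C → . )], [C → . y P n], [P → . C n e], [P → . b ) P], [P → . b], [P → . n b], [P → . y], [P → b ) . P] }  — shift
  I11: { [P → b ) P .] }  — reduce
  I12: { [P → C n . e] }  — shift
  I13: { [P → C n e .] }  — reduce

I4 contains reduce item [P → b .] and shift item [P → b . ) P] — shift-reduce conflict.
I6 contains reduce item [P → y .] and shift items [C → . )], [C → . y P n], [P → . b], [P → . b ) P], [P → . n b], [P → . y] — shift-reduce conflict.

Answer: Yes — I4: [P → b .] vs [P → b . ) P]; I6: [P → y .] vs [C → . )]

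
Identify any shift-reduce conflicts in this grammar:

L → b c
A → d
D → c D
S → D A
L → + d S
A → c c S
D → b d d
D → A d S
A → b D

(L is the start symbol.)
Yes — I14: [D → c D .] vs [A → . b D]; I21: [A → d .] vs [D → b d . d]

A shift-reduce conflict occurs when an LR(0) state has both:
  - a complete (reduce) item [A → α .] (dot at the end), and
  - a shift item [B → β . c γ] (dot before a terminal).

Augment with L' → L and build the canonical LR(0) collection (I0 = CLOSURE({[L' → . L]}), then GOTO on every symbol after a dot until no new states appear). It has 25 states:
  I0: { [L → . + d S], [L → . b c], [L' → . L] }  — shift
  I1: { [L → + . d S] }  — shift
  I2: { [L' → L .] }  — accept
  I3: { [L → b . c] }  — shift
  I4: { [L → b c .] }  — reduce
  I5: { [A → . b D], [A → . c c S], [A → . d], [D → . A d S], [D → . b d d], [D → . c D], [L → + d . S], [S → . D A] }  — shift
  I6: { [D → A . d S] }  — shift
  I7: { [A → . b D], [A → . c c S], [A → . d], [S → D . A] }  — shift
  I8: { [L → + d S .] }  — reduce
  I9: { [A → . b D], [A → . c c S], [A → . d], [A → b . D], [D → . A d S], [D → . b d d], [D → . c D], [D → b . d d] }  — shift
  I10: { [A → . b D], [A → . c c S], [A → . d], [A → c . c S], [D → . A d S], [D → . b d d], [D → . c D], [D → c . D] }  — shift
  I11: { [A → d .] }  — reduce
  I12: { [D → c D .] }  — reduce
  I13: { [A → . b D], [A → . c c S], [A → . d], [A → c . c S], [A → c c . S], [D → . A d S], [D → . b d d], [D → . c D], [D → c . D], [S → . D A] }  — shift
  I14: { [A → . b D], [A → . c c S], [A → . d], [D → c D .], [S → D . A] }  — shift, reduce
  I15: { [A → c c S .] }  — reduce
  I16: { [S → D A .] }  — reduce
  I17: { [A → . b D], [A → . c c S], [A → . d], [A → b . D], [D → . A d S], [D → . b d d], [D → . c D] }  — shift
  I18: { [A → c . c S] }  — shift
  I19: { [A → . b D], [A → . c c S], [A → . d], [A → c c . S], [D → . A d S], [D → . b d d], [D → . c D], [S → . D A] }  — shift
  I20: { [A → b D .] }  — reduce
  I21: { [A → d .], [D → b d . d] }  — shift, reduce
  I22: { [D → b d d .] }  — reduce
  I23: { [A → . b D], [A → . c c S], [A → . d], [D → . A d S], [D → . b d d], [D → . c D], [D → A d . S], [S → . D A] }  — shift
  I24: { [D → A d S .] }  — reduce

I14 contains reduce item [D → c D .] and shift items [A → . b D], [A → . c c S], [A → . d] — shift-reduce conflict.
I21 contains reduce item [A → d .] and shift item [D → b d . d] — shift-reduce conflict.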